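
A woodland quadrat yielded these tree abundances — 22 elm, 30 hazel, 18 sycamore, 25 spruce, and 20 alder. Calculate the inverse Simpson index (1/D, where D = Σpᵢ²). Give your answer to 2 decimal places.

4.84

Total N = 22+30+18+25+20 = 115, so the proportions are 0.191304, 0.26087, 0.156522, 0.217391, 0.173913 (working shown to 6 dp, full precision carried).
D = 0.191304² + 0.26087² + 0.156522² + 0.217391² + 0.173913² = 0.036597 + 0.068053 + 0.024499 + 0.047259 + 0.030246 = 0.206654.
So 1/D = 4.8390, i.e. 4.84 to 2 decimal places.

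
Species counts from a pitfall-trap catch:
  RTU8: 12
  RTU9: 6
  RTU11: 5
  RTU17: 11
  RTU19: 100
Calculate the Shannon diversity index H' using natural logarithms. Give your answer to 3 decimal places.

0.901

Total N = 12+6+5+11+100 = 134, so the proportions are 0.08955, 0.04478, 0.03731, 0.08209, 0.74627 (working shown to 5 dp, full precision carried).
Each pᵢ ln pᵢ term: 0.08955×(-2.41293)=-0.21608, 0.04478×(-3.10608)=-0.13908, 0.03731×(-3.28840)=-0.12270, 0.08209×(-2.49994)=-0.20522, 0.74627×(-0.29267)=-0.21841.
Sum = -0.90149, so H' = 0.901.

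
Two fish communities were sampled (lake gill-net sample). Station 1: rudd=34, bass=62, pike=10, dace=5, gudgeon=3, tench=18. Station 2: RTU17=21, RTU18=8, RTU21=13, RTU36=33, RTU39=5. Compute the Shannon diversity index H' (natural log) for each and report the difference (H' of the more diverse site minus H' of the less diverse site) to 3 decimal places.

0.034

Station 1: N=132, proportions 0.25758, 0.4697, 0.07576, 0.03788, 0.02273, 0.13636, giving H' = 1.38148 (working shown to 5 dp, full precision carried).
Station 2: N=80, proportions 0.2625, 0.1, 0.1625, 0.4125, 0.0625, giving H' = 1.41519.
Difference = |1.38148 − 1.41519| = 0.03371, i.e. 0.034 to 3 decimal places.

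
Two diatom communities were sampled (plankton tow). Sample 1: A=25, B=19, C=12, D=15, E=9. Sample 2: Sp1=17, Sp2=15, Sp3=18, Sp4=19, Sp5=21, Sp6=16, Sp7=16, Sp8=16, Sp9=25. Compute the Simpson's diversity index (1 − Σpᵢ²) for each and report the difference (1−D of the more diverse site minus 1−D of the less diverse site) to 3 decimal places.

0.110

Sample 1: N=80, proportions 0.3125, 0.2375, 0.15, 0.1875, 0.1125, giving 1−D = 0.775625 (working shown to 6 dp, full precision carried).
Sample 2: N=163, proportions 0.104294, 0.092025, 0.110429, 0.116564, 0.128834, 0.09816, 0.09816, 0.09816, 0.153374, giving 1−D = 0.885844.
Difference = |0.775625 − 0.885844| = 0.110219, i.e. 0.110 to 3 decimal places.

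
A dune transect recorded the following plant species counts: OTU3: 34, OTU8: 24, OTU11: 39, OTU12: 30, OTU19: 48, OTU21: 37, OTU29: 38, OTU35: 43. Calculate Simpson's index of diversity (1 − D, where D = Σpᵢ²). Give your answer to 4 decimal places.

Total N = 34+24+39+30+48+37+38+43 = 293, so the proportions are 0.116041, 0.081911, 0.133106, 0.102389, 0.163823, 0.12628, 0.129693, 0.146758 (working shown to 6 dp, full precision carried).
D = 0.116041² + 0.081911² + 0.133106² + 0.102389² + 0.163823² + 0.12628² + 0.129693² + 0.146758² = 0.013466 + 0.006709 + 0.017717 + 0.010484 + 0.026838 + 0.015947 + 0.016820 + 0.021538 = 0.129518.
So 1 − D = 0.870482, i.e. 0.8705 to 4 decimal places.

0.8705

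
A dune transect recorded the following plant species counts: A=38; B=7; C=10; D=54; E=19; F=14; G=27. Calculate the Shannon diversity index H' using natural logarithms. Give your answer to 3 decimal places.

Total N = 38+7+10+54+19+14+27 = 169, so the proportions are 0.22485, 0.04142, 0.05917, 0.31953, 0.11243, 0.08284, 0.15976 (working shown to 5 dp, full precision carried).
Each pᵢ ln pᵢ term: 0.22485×(-1.49231)=-0.33555, 0.04142×(-3.18399)=-0.13188, 0.05917×(-2.82731)=-0.16730, 0.31953×(-1.14091)=-0.36455, 0.11243×(-2.18546)=-0.24570, 0.08284×(-2.49084)=-0.20634, 0.15976×(-1.83406)=-0.29302.
Sum = -1.74434, so H' = 1.744.

1.744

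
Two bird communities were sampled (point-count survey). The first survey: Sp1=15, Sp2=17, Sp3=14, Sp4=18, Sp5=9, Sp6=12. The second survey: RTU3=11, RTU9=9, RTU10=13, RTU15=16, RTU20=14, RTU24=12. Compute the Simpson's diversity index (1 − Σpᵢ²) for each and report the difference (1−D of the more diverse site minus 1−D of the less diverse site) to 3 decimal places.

The first survey: N=85, proportions 0.176471, 0.2, 0.164706, 0.211765, 0.105882, 0.141176, giving 1−D = 0.825744 (working shown to 6 dp, full precision carried).
The second survey: N=75, proportions 0.146667, 0.12, 0.173333, 0.213333, 0.186667, 0.16, giving 1−D = 0.828089.
Difference = |0.825744 − 0.828089| = 0.002345, i.e. 0.002 to 3 decimal places.

0.002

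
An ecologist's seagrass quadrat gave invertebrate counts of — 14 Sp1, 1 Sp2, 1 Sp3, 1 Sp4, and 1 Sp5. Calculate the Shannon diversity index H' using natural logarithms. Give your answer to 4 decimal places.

0.8378

Total N = 14+1+1+1+1 = 18, so the proportions are 0.777778, 0.055556, 0.055556, 0.055556, 0.055556 (working shown to 6 dp, full precision carried).
Each pᵢ ln pᵢ term: 0.777778×(-0.251314)=-0.195467, 0.055556×(-2.890372)=-0.160576, 0.055556×(-2.890372)=-0.160576, 0.055556×(-2.890372)=-0.160576, 0.055556×(-2.890372)=-0.160576.
Sum = -0.837772, so H' = 0.8378.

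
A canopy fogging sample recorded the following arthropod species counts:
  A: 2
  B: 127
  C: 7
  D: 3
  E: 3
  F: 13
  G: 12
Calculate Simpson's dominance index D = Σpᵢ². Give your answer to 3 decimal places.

0.592

Total N = 2+127+7+3+3+13+12 = 167, so the proportions are 0.01198, 0.76048, 0.04192, 0.01796, 0.01796, 0.07784, 0.07186 (working shown to 5 dp, full precision carried).
D = 0.01198² + 0.76048² + 0.04192² + 0.01796² + 0.01796² + 0.07784² + 0.07186² = 0.00014 + 0.57833 + 0.00176 + 0.00032 + 0.00032 + 0.00606 + 0.00516 = 0.59210.
To 3 decimal places, D = 0.592.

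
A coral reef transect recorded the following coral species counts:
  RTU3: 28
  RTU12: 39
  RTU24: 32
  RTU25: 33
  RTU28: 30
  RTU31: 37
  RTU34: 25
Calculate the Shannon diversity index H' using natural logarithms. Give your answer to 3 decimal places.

1.936

Total N = 28+39+32+33+30+37+25 = 224, so the proportions are 0.125, 0.17411, 0.14286, 0.14732, 0.13393, 0.16518, 0.11161 (working shown to 5 dp, full precision carried).
Each pᵢ ln pᵢ term: 0.125×(-2.07944)=-0.25993, 0.17411×(-1.74808)=-0.30435, 0.14286×(-1.94591)=-0.27799, 0.14732×(-1.91514)=-0.28214, 0.13393×(-2.01045)=-0.26926, 0.16518×(-1.80073)=-0.29744, 0.11161×(-2.19277)=-0.24473.
Sum = -1.93584, so H' = 1.936.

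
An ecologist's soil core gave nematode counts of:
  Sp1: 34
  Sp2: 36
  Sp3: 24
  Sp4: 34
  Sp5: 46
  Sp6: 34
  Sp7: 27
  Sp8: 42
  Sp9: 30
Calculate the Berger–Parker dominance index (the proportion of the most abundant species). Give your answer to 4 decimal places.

0.1498

Total N = 34+36+24+34+46+34+27+42+30 = 307, so the proportions are 0.110749, 0.117264, 0.078176, 0.110749, 0.149837, 0.110749, 0.087948, 0.136808, 0.09772 (working shown to 6 dp, full precision carried).
The largest proportion is 0.149837, i.e. d = 0.1498 to 4 decimal places.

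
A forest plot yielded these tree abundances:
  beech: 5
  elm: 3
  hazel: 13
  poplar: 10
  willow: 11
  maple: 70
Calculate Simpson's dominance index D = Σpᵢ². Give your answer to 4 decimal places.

Total N = 5+3+13+10+11+70 = 112, so the proportions are 0.044643, 0.026786, 0.116071, 0.089286, 0.098214, 0.625 (working shown to 6 dp, full precision carried).
D = 0.044643² + 0.026786² + 0.116071² + 0.089286² + 0.098214² + 0.625² = 0.001993 + 0.000717 + 0.013473 + 0.007972 + 0.009646 + 0.390625 = 0.424426.
To 4 decimal places, D = 0.4244.

0.4244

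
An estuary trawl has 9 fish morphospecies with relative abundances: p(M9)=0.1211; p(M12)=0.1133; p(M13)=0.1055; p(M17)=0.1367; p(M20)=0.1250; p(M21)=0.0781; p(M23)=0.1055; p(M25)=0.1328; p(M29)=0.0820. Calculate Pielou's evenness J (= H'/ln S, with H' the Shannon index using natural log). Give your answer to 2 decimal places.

H' = −Σ pᵢ ln pᵢ = −((-0.2557) + (-0.2467) + (-0.2373) + (-0.2720) + (-0.2599) + (-0.1991) + (-0.2373) + (-0.2681) + (-0.2051)) = 2.1812 (working shown to 4 dp, full precision carried).
With S = 9 species, ln S = 2.1972, so J = 2.1812/2.1972 = 0.9927, i.e. 0.99 to 2 decimal places.

0.99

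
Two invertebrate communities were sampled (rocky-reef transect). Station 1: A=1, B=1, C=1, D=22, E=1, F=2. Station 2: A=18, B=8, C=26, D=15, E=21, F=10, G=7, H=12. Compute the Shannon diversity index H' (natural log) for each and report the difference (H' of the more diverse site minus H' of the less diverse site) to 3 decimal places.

Station 1: N=28, proportions 0.03571, 0.03571, 0.03571, 0.78571, 0.03571, 0.07143, giving H' = 0.85402 (working shown to 5 dp, full precision carried).
Station 2: N=117, proportions 0.15385, 0.06838, 0.22222, 0.12821, 0.17949, 0.08547, 0.05983, 0.10256, giving H' = 1.98957.
Difference = |0.85402 − 1.98957| = 1.13555, i.e. 1.136 to 3 decimal places.

1.136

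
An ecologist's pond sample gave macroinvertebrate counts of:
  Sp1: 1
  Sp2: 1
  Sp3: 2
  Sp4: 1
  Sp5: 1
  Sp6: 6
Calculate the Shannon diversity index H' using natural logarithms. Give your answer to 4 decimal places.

Total N = 1+1+2+1+1+6 = 12, so the proportions are 0.083333, 0.083333, 0.166667, 0.083333, 0.083333, 0.5 (working shown to 6 dp, full precision carried).
Each pᵢ ln pᵢ term: 0.083333×(-2.484907)=-0.207076, 0.083333×(-2.484907)=-0.207076, 0.166667×(-1.791759)=-0.298627, 0.083333×(-2.484907)=-0.207076, 0.083333×(-2.484907)=-0.207076, 0.5×(-0.693147)=-0.346574.
Sum = -1.473502, so H' = 1.4735.

1.4735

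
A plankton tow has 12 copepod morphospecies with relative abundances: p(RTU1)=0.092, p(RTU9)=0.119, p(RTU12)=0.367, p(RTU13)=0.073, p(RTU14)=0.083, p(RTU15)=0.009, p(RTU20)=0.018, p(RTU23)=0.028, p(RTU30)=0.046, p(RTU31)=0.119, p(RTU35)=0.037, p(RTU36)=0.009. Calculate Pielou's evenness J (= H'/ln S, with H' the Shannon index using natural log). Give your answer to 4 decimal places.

0.8099

H' = −Σ pᵢ ln pᵢ = −((-0.219509) + (-0.253307) + (-0.367878) + (-0.191063) + (-0.206580) + (-0.042395) + (-0.072313) + (-0.100115) + (-0.141639) + (-0.253307) + (-0.121983) + (-0.042395)) = 2.012484 (working shown to 6 dp, full precision carried).
With S = 12 species, ln S = 2.484907, so J = 2.012484/2.484907 = 0.809883, i.e. 0.8099 to 4 decimal places.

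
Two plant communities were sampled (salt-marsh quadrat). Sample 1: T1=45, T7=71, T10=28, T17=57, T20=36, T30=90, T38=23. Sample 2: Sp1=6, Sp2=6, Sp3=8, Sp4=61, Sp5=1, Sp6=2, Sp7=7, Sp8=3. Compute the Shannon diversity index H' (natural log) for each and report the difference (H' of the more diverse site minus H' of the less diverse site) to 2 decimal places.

0.57

Sample 1: N=350, proportions 0.12857, 0.20286, 0.08, 0.16286, 0.10286, 0.25714, 0.06571, giving H' = 1.84704 (working shown to 5 dp, full precision carried).
Sample 2: N=94, proportions 0.06383, 0.06383, 0.08511, 0.64894, 0.01064, 0.02128, 0.07447, 0.03191, giving H' = 1.27517.
Difference = |1.84704 − 1.27517| = 0.57187, i.e. 0.57 to 2 decimal places.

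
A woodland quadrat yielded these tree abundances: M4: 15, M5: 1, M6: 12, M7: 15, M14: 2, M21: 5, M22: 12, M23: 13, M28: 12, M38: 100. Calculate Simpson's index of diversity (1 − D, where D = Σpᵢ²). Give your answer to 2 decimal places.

0.68

Total N = 15+1+12+15+2+5+12+13+12+100 = 187, so the proportions are 0.0802, 0.0053, 0.0642, 0.0802, 0.0107, 0.0267, 0.0642, 0.0695, 0.0642, 0.5348 (working shown to 4 dp, full precision carried).
D = 0.0802² + 0.0053² + 0.0642² + 0.0802² + 0.0107² + 0.0267² + 0.0642² + 0.0695² + 0.0642² + 0.5348² = 0.0064 + 0.0000 + 0.0041 + 0.0064 + 0.0001 + 0.0007 + 0.0041 + 0.0048 + 0.0041 + 0.2860 = 0.3169.
So 1 − D = 0.6831, i.e. 0.68 to 2 decimal places.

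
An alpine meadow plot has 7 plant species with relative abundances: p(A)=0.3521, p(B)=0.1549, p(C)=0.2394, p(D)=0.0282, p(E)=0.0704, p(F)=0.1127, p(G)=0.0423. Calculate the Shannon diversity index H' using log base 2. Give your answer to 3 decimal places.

2.403

Each pᵢ log₂ pᵢ term (working shown to 5 dp, full precision carried): 0.3521×(-1.50594)=-0.53024, 0.1549×(-2.69059)=-0.41677, 0.2394×(-2.06250)=-0.49376, 0.0282×(-5.14816)=-0.14518, 0.0704×(-3.82828)=-0.26951, 0.1127×(-3.14944)=-0.35494, 0.0423×(-4.56320)=-0.19302.
Sum = -2.40343, so H' = 2.403.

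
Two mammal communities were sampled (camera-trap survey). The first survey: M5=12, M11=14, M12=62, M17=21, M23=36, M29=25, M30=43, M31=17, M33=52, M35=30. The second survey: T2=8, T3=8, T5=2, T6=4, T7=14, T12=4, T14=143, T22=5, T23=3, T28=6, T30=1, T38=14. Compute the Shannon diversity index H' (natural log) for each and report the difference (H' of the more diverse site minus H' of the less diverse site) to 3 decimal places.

The first survey: N=312, proportions 0.03846, 0.04487, 0.19872, 0.06731, 0.11538, 0.08013, 0.13782, 0.05449, 0.16667, 0.09615, giving H' = 2.17423 (working shown to 5 dp, full precision carried).
The second survey: N=212, proportions 0.03774, 0.03774, 0.00943, 0.01887, 0.06604, 0.01887, 0.67453, 0.02358, 0.01415, 0.0283, 0.00472, 0.06604, giving H' = 1.34045.
Difference = |2.17423 − 1.34045| = 0.83378, i.e. 0.834 to 3 decimal places.

0.834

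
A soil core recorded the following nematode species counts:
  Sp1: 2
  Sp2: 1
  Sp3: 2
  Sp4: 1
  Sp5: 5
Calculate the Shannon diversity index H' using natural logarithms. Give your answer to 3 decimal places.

1.414

Total N = 2+1+2+1+5 = 11, so the proportions are 0.18182, 0.09091, 0.18182, 0.09091, 0.45455 (working shown to 5 dp, full precision carried).
Each pᵢ ln pᵢ term: 0.18182×(-1.70475)=-0.30995, 0.09091×(-2.39790)=-0.21799, 0.18182×(-1.70475)=-0.30995, 0.09091×(-2.39790)=-0.21799, 0.45455×(-0.78846)=-0.35839.
Sum = -1.41428, so H' = 1.414.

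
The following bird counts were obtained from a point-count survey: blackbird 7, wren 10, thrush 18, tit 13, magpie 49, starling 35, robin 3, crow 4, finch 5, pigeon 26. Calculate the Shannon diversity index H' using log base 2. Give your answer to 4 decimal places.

2.8373

Total N = 7+10+18+13+49+35+3+4+5+26 = 170, so the proportions are 0.041176, 0.058824, 0.105882, 0.076471, 0.288235, 0.205882, 0.017647, 0.023529, 0.029412, 0.152941 (working shown to 6 dp, full precision carried).
Each pᵢ log₂ pᵢ term: 0.041176×(-4.602036)=-0.189496, 0.058824×(-4.087463)=-0.240439, 0.105882×(-3.239466)=-0.343002, 0.076471×(-3.708951)=-0.283626, 0.288235×(-1.794681)=-0.517290, 0.205882×(-2.280108)=-0.469434, 0.017647×(-5.824428)=-0.102784, 0.023529×(-5.409391)=-0.127280, 0.029412×(-5.087463)=-0.149631, 0.152941×(-2.708951)=-0.414310.
Sum = -2.837292, so H' = 2.8373.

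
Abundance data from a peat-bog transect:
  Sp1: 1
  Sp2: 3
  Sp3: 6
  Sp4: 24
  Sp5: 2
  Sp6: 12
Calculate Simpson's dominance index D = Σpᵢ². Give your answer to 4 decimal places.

Total N = 1+3+6+24+2+12 = 48, so the proportions are 0.020833, 0.0625, 0.125, 0.5, 0.041667, 0.25 (working shown to 6 dp, full precision carried).
D = 0.020833² + 0.0625² + 0.125² + 0.5² + 0.041667² + 0.25² = 0.000434 + 0.003906 + 0.015625 + 0.250000 + 0.001736 + 0.062500 = 0.334201.
To 4 decimal places, D = 0.3342.

0.3342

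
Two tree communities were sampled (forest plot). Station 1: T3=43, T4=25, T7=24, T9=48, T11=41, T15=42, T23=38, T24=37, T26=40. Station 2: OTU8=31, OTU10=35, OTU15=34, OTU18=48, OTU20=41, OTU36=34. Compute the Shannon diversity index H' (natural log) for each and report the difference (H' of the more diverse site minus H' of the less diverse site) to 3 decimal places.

Station 1: N=338, proportions 0.127219, 0.073964, 0.071006, 0.142012, 0.121302, 0.12426, 0.112426, 0.109467, 0.118343, giving H' = 2.175352 (working shown to 6 dp, full precision carried).
Station 2: N=223, proportions 0.139013, 0.156951, 0.152466, 0.215247, 0.183857, 0.152466, giving H' = 1.780457.
Difference = |2.175352 − 1.780457| = 0.394895, i.e. 0.395 to 3 decimal places.

0.395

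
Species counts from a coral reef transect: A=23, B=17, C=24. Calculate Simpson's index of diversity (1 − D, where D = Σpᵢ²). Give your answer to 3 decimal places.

0.660

Total N = 23+17+24 = 64, so the proportions are 0.35938, 0.26562, 0.375 (working shown to 5 dp, full precision carried).
D = 0.35938² + 0.26562² + 0.375² = 0.12915 + 0.07056 + 0.14062 = 0.34033.
So 1 − D = 0.65967, i.e. 0.660 to 3 decimal places.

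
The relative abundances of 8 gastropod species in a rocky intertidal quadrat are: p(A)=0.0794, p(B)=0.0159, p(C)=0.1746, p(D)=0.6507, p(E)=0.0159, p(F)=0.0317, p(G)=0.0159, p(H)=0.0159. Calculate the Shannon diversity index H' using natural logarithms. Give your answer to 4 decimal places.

Each pᵢ ln pᵢ term (working shown to 6 dp, full precision carried): 0.0794×(-2.533257)=-0.201141, 0.0159×(-4.141436)=-0.065849, 0.1746×(-1.745258)=-0.304722, 0.6507×(-0.429707)=-0.279610, 0.0159×(-4.141436)=-0.065849, 0.0317×(-3.451439)=-0.109411, 0.0159×(-4.141436)=-0.065849, 0.0159×(-4.141436)=-0.065849.
Sum = -1.158279, so H' = 1.1583.

1.1583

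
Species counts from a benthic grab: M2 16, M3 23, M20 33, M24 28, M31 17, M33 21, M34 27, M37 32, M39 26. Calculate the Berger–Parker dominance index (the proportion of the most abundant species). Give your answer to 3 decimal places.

0.148

Total N = 16+23+33+28+17+21+27+32+26 = 223, so the proportions are 0.07175, 0.10314, 0.14798, 0.12556, 0.07623, 0.09417, 0.12108, 0.1435, 0.11659 (working shown to 5 dp, full precision carried).
The largest proportion is 0.14798, i.e. d = 0.148 to 3 decimal places.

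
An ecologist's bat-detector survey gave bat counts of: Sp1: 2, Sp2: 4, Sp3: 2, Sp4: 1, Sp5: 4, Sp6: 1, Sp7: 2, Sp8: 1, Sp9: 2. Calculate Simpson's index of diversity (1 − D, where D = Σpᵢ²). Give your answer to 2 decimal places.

Total N = 2+4+2+1+4+1+2+1+2 = 19, so the proportions are 0.1053, 0.2105, 0.1053, 0.0526, 0.2105, 0.0526, 0.1053, 0.0526, 0.1053 (working shown to 4 dp, full precision carried).
D = 0.1053² + 0.2105² + 0.1053² + 0.0526² + 0.2105² + 0.0526² + 0.1053² + 0.0526² + 0.1053² = 0.0111 + 0.0443 + 0.0111 + 0.0028 + 0.0443 + 0.0028 + 0.0111 + 0.0028 + 0.0111 = 0.1413.
So 1 − D = 0.8587, i.e. 0.86 to 2 decimal places.

0.86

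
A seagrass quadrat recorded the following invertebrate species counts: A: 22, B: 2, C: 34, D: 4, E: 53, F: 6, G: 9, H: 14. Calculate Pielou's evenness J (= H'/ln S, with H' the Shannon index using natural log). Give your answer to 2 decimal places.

Total N = 22+2+34+4+53+6+9+14 = 144, so the proportions are 0.1528, 0.0139, 0.2361, 0.0278, 0.3681, 0.0417, 0.0625, 0.0972 (working shown to 4 dp, full precision carried).
H' = −Σ pᵢ ln pᵢ = −((-0.2870) + (-0.0594) + (-0.3408) + (-0.0995) + (-0.3679) + (-0.1324) + (-0.1733) + (-0.2266)) = 1.6870.
With S = 8 species, ln S = 2.0794, so J = 1.6870/2.0794 = 0.8113, i.e. 0.81 to 2 decimal places.

0.81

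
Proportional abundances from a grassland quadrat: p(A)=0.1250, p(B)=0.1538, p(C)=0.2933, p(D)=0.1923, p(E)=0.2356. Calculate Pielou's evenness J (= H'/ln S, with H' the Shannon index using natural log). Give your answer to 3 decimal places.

H' = −Σ pᵢ ln pᵢ = −((-0.25993) + (-0.28793) + (-0.35975) + (-0.31704) + (-0.34059)) = 1.56524 (working shown to 5 dp, full precision carried).
With S = 5 species, ln S = 1.60944, so J = 1.56524/1.60944 = 0.97254, i.e. 0.973 to 3 decimal places.

0.973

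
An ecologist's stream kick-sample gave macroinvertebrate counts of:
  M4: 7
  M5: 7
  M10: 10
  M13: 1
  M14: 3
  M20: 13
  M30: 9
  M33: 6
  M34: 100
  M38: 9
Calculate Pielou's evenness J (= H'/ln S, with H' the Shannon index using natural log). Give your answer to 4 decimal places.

Total N = 7+7+10+1+3+13+9+6+100+9 = 165, so the proportions are 0.042424, 0.042424, 0.060606, 0.006061, 0.018182, 0.078788, 0.054545, 0.036364, 0.606061, 0.054545 (working shown to 6 dp, full precision carried).
H' = −Σ pᵢ ln pᵢ = −((-0.134062) + (-0.134062) + (-0.169901) + (-0.030945) + (-0.072861) + (-0.200200) + (-0.158658) + (-0.120516) + (-0.303500) + (-0.158658)) = 1.483361.
With S = 10 species, ln S = 2.302585, so J = 1.483361/2.302585 = 0.644216, i.e. 0.6442 to 4 decimal places.

0.6442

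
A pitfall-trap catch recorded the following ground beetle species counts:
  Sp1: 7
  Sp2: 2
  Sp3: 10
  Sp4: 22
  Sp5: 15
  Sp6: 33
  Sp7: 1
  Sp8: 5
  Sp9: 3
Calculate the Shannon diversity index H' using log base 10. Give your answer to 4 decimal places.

0.7797

Total N = 7+2+10+22+15+33+1+5+3 = 98, so the proportions are 0.071429, 0.020408, 0.102041, 0.22449, 0.153061, 0.336735, 0.010204, 0.05102, 0.030612 (working shown to 6 dp, full precision carried).
Each pᵢ log₁₀ pᵢ term: 0.071429×(-1.146128)=-0.081866, 0.020408×(-1.690196)=-0.034494, 0.102041×(-0.991226)=-0.101146, 0.22449×(-0.648803)=-0.145650, 0.153061×(-0.815135)=-0.124766, 0.336735×(-0.472712)=-0.159179, 0.010204×(-1.991226)=-0.020319, 0.05102×(-1.292256)=-0.065931, 0.030612×(-1.514105)=-0.046350.
Sum = -0.779700, so H' = 0.7797.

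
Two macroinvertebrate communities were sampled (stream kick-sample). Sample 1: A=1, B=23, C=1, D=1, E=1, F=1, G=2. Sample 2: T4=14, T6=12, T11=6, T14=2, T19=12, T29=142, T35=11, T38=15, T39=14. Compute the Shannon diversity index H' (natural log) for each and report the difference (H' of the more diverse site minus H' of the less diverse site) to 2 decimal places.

Sample 1: N=30, proportions 0.0333, 0.7667, 0.0333, 0.0333, 0.0333, 0.0333, 0.0667, giving H' = 0.9511 (working shown to 4 dp, full precision carried).
Sample 2: N=228, proportions 0.0614, 0.0526, 0.0263, 0.0088, 0.0526, 0.6228, 0.0482, 0.0658, 0.0614, giving H' = 1.4101.
Difference = |0.9511 − 1.4101| = 0.4590, i.e. 0.46 to 2 decimal places.

0.46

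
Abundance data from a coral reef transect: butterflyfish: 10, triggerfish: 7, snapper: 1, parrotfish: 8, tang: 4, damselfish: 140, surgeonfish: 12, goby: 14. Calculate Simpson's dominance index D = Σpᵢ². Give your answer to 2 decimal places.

Total N = 10+7+1+8+4+140+12+14 = 196, so the proportions are 0.051, 0.0357, 0.0051, 0.0408, 0.0204, 0.7143, 0.0612, 0.0714 (working shown to 4 dp, full precision carried).
D = 0.051² + 0.0357² + 0.0051² + 0.0408² + 0.0204² + 0.7143² + 0.0612² + 0.0714² = 0.0026 + 0.0013 + 0.0000 + 0.0017 + 0.0004 + 0.5102 + 0.0037 + 0.0051 = 0.5250.
To 2 decimal places, D = 0.53.

0.53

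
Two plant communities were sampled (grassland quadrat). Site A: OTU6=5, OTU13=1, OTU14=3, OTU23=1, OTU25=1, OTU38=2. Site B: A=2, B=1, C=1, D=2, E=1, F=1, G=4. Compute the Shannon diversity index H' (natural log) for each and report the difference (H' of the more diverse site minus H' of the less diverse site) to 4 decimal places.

Site A: N=13, proportions 0.38461538, 0.07692308, 0.23076923, 0.07692308, 0.07692308, 0.15384615, giving H' = 1.58577084 (working shown to 8 dp, full precision carried).
Site B: N=12, proportions 0.16666667, 0.08333333, 0.08333333, 0.16666667, 0.08333333, 0.08333333, 0.33333333, giving H' = 1.79175947.
Difference = |1.58577084 − 1.79175947| = 0.20598863, i.e. 0.2060 to 4 decimal places.

0.2060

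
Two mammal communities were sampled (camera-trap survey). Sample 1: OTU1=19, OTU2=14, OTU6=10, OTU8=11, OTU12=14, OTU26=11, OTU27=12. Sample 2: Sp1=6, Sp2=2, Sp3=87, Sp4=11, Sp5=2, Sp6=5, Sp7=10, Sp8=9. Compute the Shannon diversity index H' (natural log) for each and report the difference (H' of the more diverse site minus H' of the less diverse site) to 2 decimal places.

Sample 1: N=91, proportions 0.20879, 0.15385, 0.10989, 0.12088, 0.15385, 0.12088, 0.13187, giving H' = 1.92365 (working shown to 5 dp, full precision carried).
Sample 2: N=132, proportions 0.04545, 0.01515, 0.65909, 0.08333, 0.01515, 0.03788, 0.07576, 0.06818, giving H' = 1.25188.
Difference = |1.92365 − 1.25188| = 0.67177, i.e. 0.67 to 2 decimal places.

0.67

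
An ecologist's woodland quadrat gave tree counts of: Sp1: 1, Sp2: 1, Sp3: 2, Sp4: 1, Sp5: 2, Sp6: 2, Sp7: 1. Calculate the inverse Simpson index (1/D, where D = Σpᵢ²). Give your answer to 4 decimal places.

Total N = 1+1+2+1+2+2+1 = 10, so the proportions are 0.1, 0.1, 0.2, 0.1, 0.2, 0.2, 0.1 (working shown to 8 dp, full precision carried).
D = 0.1² + 0.1² + 0.2² + 0.1² + 0.2² + 0.2² + 0.1² = 0.01000000 + 0.01000000 + 0.04000000 + 0.01000000 + 0.04000000 + 0.04000000 + 0.01000000 = 0.16000000.
So 1/D = 6.250000, i.e. 6.2500 to 4 decimal places.

6.2500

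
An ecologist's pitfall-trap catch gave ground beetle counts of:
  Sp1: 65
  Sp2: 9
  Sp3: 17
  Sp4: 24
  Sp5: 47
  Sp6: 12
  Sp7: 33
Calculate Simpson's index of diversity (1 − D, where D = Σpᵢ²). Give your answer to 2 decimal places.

Total N = 65+9+17+24+47+12+33 = 207, so the proportions are 0.314, 0.0435, 0.0821, 0.1159, 0.2271, 0.058, 0.1594 (working shown to 4 dp, full precision carried).
D = 0.314² + 0.0435² + 0.0821² + 0.1159² + 0.2271² + 0.058² + 0.1594² = 0.0986 + 0.0019 + 0.0067 + 0.0134 + 0.0516 + 0.0034 + 0.0254 = 0.2010.
So 1 − D = 0.7990, i.e. 0.80 to 2 decimal places.

0.80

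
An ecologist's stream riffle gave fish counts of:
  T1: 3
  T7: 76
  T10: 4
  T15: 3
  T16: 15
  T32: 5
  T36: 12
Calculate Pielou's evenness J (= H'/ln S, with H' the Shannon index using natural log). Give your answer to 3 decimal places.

Total N = 3+76+4+3+15+5+12 = 118, so the proportions are 0.02542, 0.64407, 0.0339, 0.02542, 0.12712, 0.04237, 0.10169 (working shown to 5 dp, full precision carried).
H' = −Σ pᵢ ln pᵢ = −((-0.09336) + (-0.28336) + (-0.11473) + (-0.09336) + (-0.26220) + (-0.13395) + (-0.23245)) = 1.21340.
With S = 7 species, ln S = 1.94591, so J = 1.21340/1.94591 = 0.62357, i.e. 0.624 to 3 decimal places.

0.624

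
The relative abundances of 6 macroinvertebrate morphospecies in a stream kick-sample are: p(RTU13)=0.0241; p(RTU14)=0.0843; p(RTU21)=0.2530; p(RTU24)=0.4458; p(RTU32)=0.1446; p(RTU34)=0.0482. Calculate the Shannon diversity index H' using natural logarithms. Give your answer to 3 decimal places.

1.432

Each pᵢ ln pᵢ term (working shown to 5 dp, full precision carried): 0.0241×(-3.72554)=-0.08979, 0.0843×(-2.47337)=-0.20851, 0.253×(-1.37437)=-0.34771, 0.4458×(-0.80788)=-0.36016, 0.1446×(-1.93378)=-0.27963, 0.0482×(-3.03240)=-0.14616.
Sum = -1.43195, so H' = 1.432.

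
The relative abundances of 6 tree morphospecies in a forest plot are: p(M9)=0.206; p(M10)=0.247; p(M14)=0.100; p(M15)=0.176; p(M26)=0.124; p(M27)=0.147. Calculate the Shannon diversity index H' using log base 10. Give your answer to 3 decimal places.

0.759

Each pᵢ log₁₀ pᵢ term (working shown to 5 dp, full precision carried): 0.206×(-0.68613)=-0.14134, 0.247×(-0.60730)=-0.15000, 0.1×(-1.00000)=-0.10000, 0.176×(-0.75449)=-0.13279, 0.124×(-0.90658)=-0.11242, 0.147×(-0.83268)=-0.12240.
Sum = -0.75896, so H' = 0.759.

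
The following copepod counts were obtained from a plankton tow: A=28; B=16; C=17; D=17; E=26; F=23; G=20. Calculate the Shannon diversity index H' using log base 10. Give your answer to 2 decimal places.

Total N = 28+16+17+17+26+23+20 = 147, so the proportions are 0.1905, 0.1088, 0.1156, 0.1156, 0.1769, 0.1565, 0.1361 (working shown to 4 dp, full precision carried).
Each pᵢ log₁₀ pᵢ term: 0.1905×(-0.7202)=-0.1372, 0.1088×(-0.9632)=-0.1048, 0.1156×(-0.9369)=-0.1083, 0.1156×(-0.9369)=-0.1083, 0.1769×(-0.7523)=-0.1331, 0.1565×(-0.8056)=-0.1260, 0.1361×(-0.8663)=-0.1179.
Sum = -0.8357, so H' = 0.84.

0.84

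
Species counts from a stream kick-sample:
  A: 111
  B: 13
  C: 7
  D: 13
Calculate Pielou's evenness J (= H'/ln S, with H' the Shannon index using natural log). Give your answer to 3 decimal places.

0.564

Total N = 111+13+7+13 = 144, so the proportions are 0.77083, 0.09028, 0.04861, 0.09028 (working shown to 5 dp, full precision carried).
H' = −Σ pᵢ ln pᵢ = −((-0.20063) + (-0.21711) + (-0.14700) + (-0.21711)) = 0.78184.
With S = 4 species, ln S = 1.38629, so J = 0.78184/1.38629 = 0.56398, i.e. 0.564 to 3 decimal places.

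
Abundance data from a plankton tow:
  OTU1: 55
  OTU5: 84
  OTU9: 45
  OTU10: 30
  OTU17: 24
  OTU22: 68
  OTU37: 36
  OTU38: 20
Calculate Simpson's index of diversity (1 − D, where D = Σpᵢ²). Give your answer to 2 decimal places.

Total N = 55+84+45+30+24+68+36+20 = 362, so the proportions are 0.1519, 0.232, 0.1243, 0.0829, 0.0663, 0.1878, 0.0994, 0.0552 (working shown to 4 dp, full precision carried).
D = 0.1519² + 0.232² + 0.1243² + 0.0829² + 0.0663² + 0.1878² + 0.0994² + 0.0552² = 0.0231 + 0.0538 + 0.0155 + 0.0069 + 0.0044 + 0.0353 + 0.0099 + 0.0031 = 0.1519.
So 1 − D = 0.8481, i.e. 0.85 to 2 decimal places.

0.85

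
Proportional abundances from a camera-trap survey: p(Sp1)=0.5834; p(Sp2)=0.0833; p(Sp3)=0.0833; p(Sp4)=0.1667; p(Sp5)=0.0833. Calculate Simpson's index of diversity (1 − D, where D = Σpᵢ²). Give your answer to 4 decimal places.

D = 0.5834² + 0.0833² + 0.0833² + 0.1667² + 0.0833² = 0.340356 + 0.006939 + 0.006939 + 0.027789 + 0.006939 = 0.388961 (working shown to 6 dp, full precision carried).
So 1 − D = 0.611039, i.e. 0.6110 to 4 decimal places.

0.6110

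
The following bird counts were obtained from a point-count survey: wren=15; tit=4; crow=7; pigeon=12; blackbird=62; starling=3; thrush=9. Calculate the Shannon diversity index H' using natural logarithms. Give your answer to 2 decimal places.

Total N = 15+4+7+12+62+3+9 = 112, so the proportions are 0.1339, 0.0357, 0.0625, 0.1071, 0.5536, 0.0268, 0.0804 (working shown to 4 dp, full precision carried).
Each pᵢ ln pᵢ term: 0.1339×(-2.0104)=-0.2693, 0.0357×(-3.3322)=-0.1190, 0.0625×(-2.7726)=-0.1733, 0.1071×(-2.2336)=-0.2393, 0.5536×(-0.5914)=-0.3274, 0.0268×(-3.6199)=-0.0970, 0.0804×(-2.5213)=-0.2026.
Sum = -1.4278, so H' = 1.43.

1.43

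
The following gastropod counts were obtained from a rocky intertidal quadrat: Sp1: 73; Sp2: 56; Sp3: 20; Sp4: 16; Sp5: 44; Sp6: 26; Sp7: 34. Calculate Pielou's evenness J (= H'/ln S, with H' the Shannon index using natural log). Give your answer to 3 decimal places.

Total N = 73+56+20+16+44+26+34 = 269, so the proportions are 0.27138, 0.20818, 0.07435, 0.05948, 0.16357, 0.09665, 0.12639 (working shown to 5 dp, full precision carried).
H' = −Σ pᵢ ln pᵢ = −((-0.35394) + (-0.32671) + (-0.19323) + (-0.16786) + (-0.29614) + (-0.22584) + (-0.26143)) = 1.82516.
With S = 7 species, ln S = 1.94591, so J = 1.82516/1.94591 = 0.93794, i.e. 0.938 to 3 decimal places.

0.938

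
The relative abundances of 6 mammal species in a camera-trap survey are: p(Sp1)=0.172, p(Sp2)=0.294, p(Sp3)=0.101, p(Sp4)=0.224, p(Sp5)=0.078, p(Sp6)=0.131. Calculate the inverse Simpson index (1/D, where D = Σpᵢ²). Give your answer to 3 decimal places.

D = 0.172² + 0.294² + 0.101² + 0.224² + 0.078² + 0.131² = 0.0295840 + 0.0864360 + 0.0102010 + 0.0501760 + 0.0060840 + 0.0171610 = 0.1996420 (working shown to 7 dp, full precision carried).
So 1/D = 5.00897, i.e. 5.009 to 3 decimal places.

5.009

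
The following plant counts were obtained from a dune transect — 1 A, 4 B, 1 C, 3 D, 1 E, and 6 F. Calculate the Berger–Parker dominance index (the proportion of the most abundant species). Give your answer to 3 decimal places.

Total N = 1+4+1+3+1+6 = 16, so the proportions are 0.0625, 0.25, 0.0625, 0.1875, 0.0625, 0.375 (working shown to 5 dp, full precision carried).
The largest proportion is 0.375, i.e. d = 0.375 to 3 decimal places.

0.375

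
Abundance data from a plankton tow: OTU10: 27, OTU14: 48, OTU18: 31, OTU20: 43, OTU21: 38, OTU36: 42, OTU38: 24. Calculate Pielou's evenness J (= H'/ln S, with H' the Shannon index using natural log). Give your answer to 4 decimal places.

0.9861

Total N = 27+48+31+43+38+42+24 = 253, so the proportions are 0.106719, 0.189723, 0.12253, 0.16996, 0.150198, 0.166008, 0.094862 (working shown to 6 dp, full precision carried).
H' = −Σ pᵢ ln pᵢ = −((-0.238790) + (-0.315356) + (-0.257239) + (-0.301202) + (-0.284745) + (-0.298104) + (-0.223431)) = 1.918867.
With S = 7 species, ln S = 1.945910, so J = 1.918867/1.945910 = 0.986103, i.e. 0.9861 to 4 decimal places.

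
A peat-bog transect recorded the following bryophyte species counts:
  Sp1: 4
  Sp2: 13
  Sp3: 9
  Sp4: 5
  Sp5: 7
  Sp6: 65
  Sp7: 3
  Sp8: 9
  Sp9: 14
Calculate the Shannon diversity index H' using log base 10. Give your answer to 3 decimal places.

Total N = 4+13+9+5+7+65+3+9+14 = 129, so the proportions are 0.03101, 0.10078, 0.06977, 0.03876, 0.05426, 0.50388, 0.02326, 0.06977, 0.10853 (working shown to 5 dp, full precision carried).
Each pᵢ log₁₀ pᵢ term: 0.03101×(-1.50853)=-0.04678, 0.10078×(-0.99665)=-0.10044, 0.06977×(-1.15635)=-0.08068, 0.03876×(-1.41162)=-0.05471, 0.05426×(-1.26549)=-0.06867, 0.50388×(-0.29768)=-0.14999, 0.02326×(-1.63347)=-0.03799, 0.06977×(-1.15635)=-0.08068, 0.10853×(-0.96446)=-0.10467.
Sum = -0.72460, so H' = 0.725.

0.725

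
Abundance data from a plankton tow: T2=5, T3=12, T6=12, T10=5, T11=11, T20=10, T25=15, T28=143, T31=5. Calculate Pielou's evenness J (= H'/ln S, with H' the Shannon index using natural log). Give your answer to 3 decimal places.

0.606

Total N = 5+12+12+5+11+10+15+143+5 = 218, so the proportions are 0.02294, 0.05505, 0.05505, 0.02294, 0.05046, 0.04587, 0.06881, 0.65596, 0.02294 (working shown to 5 dp, full precision carried).
H' = −Σ pᵢ ln pᵢ = −((-0.08658) + (-0.15961) + (-0.15961) + (-0.08658) + (-0.15070) + (-0.14137) + (-0.18416) + (-0.27659) + (-0.08658)) = 1.33179.
With S = 9 species, ln S = 2.19722, so J = 1.33179/2.19722 = 0.60612, i.e. 0.606 to 3 decimal places.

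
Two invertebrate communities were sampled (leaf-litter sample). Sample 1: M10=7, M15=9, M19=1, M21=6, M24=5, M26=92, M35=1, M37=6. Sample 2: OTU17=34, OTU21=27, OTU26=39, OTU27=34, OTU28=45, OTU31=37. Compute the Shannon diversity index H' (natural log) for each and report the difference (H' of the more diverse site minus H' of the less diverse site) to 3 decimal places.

0.707

Sample 1: N=127, proportions 0.05512, 0.07087, 0.00787, 0.04724, 0.03937, 0.72441, 0.00787, 0.04724, giving H' = 1.07293 (working shown to 5 dp, full precision carried).
Sample 2: N=216, proportions 0.15741, 0.125, 0.18056, 0.15741, 0.20833, 0.1713, giving H' = 1.78008.
Difference = |1.07293 − 1.78008| = 0.70715, i.e. 0.707 to 3 decimal places.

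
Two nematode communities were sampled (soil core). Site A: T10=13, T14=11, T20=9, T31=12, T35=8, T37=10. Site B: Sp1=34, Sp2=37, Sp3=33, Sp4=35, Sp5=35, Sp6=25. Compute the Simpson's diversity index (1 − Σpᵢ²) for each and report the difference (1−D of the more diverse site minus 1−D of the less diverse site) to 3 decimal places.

0.002

Site A: N=63, proportions 0.20635, 0.1746, 0.14286, 0.19048, 0.12698, 0.15873, giving 1−D = 0.82892 (working shown to 5 dp, full precision carried).
Site B: N=199, proportions 0.17085, 0.18593, 0.16583, 0.17588, 0.17588, 0.12563, giving 1−D = 0.83109.
Difference = |0.82892 − 0.83109| = 0.00217, i.e. 0.002 to 3 decimal places.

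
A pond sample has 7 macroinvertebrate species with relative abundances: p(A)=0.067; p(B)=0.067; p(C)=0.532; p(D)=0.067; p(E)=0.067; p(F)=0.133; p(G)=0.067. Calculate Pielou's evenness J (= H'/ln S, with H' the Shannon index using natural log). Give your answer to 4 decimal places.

0.7758

H' = −Σ pᵢ ln pᵢ = −((-0.181105) + (-0.181105) + (-0.335751) + (-0.181105) + (-0.181105) + (-0.268315) + (-0.181105)) = 1.509592 (working shown to 6 dp, full precision carried).
With S = 7 species, ln S = 1.945910, so J = 1.509592/1.945910 = 0.775777, i.e. 0.7758 to 4 decimal places.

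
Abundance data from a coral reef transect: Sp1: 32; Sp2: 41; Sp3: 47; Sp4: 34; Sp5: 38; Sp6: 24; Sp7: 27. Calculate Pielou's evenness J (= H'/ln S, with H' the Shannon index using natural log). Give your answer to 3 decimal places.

0.988

Total N = 32+41+47+34+38+24+27 = 243, so the proportions are 0.13169, 0.16872, 0.19342, 0.13992, 0.15638, 0.09877, 0.11111 (working shown to 5 dp, full precision carried).
H' = −Σ pᵢ ln pᵢ = −((-0.26697) + (-0.30024) + (-0.31777) + (-0.27518) + (-0.29016) + (-0.22864) + (-0.24414)) = 1.92309.
With S = 7 species, ln S = 1.94591, so J = 1.92309/1.94591 = 0.98827, i.e. 0.988 to 3 decimal places.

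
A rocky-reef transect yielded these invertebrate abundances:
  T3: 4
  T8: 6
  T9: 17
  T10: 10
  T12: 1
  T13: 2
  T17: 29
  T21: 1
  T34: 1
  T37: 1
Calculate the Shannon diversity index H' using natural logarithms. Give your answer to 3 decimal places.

Total N = 4+6+17+10+1+2+29+1+1+1 = 72, so the proportions are 0.05556, 0.08333, 0.23611, 0.13889, 0.01389, 0.02778, 0.40278, 0.01389, 0.01389, 0.01389 (working shown to 5 dp, full precision carried).
Each pᵢ ln pᵢ term: 0.05556×(-2.89037)=-0.16058, 0.08333×(-2.48491)=-0.20708, 0.23611×(-1.44345)=-0.34082, 0.13889×(-1.97408)=-0.27418, 0.01389×(-4.27667)=-0.05940, 0.02778×(-3.58352)=-0.09954, 0.40278×(-0.90937)=-0.36627, 0.01389×(-4.27667)=-0.05940, 0.01389×(-4.27667)=-0.05940, 0.01389×(-4.27667)=-0.05940.
Sum = -1.68605, so H' = 1.686.

1.686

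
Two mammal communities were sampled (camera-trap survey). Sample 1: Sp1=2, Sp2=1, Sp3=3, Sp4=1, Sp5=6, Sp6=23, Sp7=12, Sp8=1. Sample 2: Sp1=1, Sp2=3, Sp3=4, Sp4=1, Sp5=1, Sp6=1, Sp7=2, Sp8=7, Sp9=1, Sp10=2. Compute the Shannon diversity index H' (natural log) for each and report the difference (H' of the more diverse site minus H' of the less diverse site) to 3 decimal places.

Sample 1: N=49, proportions 0.040816, 0.020408, 0.061224, 0.020408, 0.122449, 0.469388, 0.244898, 0.020408, giving H' = 1.496556 (working shown to 6 dp, full precision carried).
Sample 2: N=23, proportions 0.043478, 0.130435, 0.173913, 0.043478, 0.043478, 0.043478, 0.086957, 0.304348, 0.043478, 0.086957, giving H' = 2.038321.
Difference = |1.496556 − 2.038321| = 0.541765, i.e. 0.542 to 3 decimal places.

0.542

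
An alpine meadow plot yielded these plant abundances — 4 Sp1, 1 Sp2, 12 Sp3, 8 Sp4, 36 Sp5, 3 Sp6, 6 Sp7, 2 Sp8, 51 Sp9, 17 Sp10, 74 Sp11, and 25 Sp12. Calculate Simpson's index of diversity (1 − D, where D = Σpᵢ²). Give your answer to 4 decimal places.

0.8151

Total N = 4+1+12+8+36+3+6+2+51+17+74+25 = 239, so the proportions are 0.016736, 0.004184, 0.050209, 0.033473, 0.150628, 0.012552, 0.025105, 0.008368, 0.213389, 0.07113, 0.309623, 0.104603 (working shown to 6 dp, full precision carried).
D = 0.016736² + 0.004184² + 0.050209² + 0.033473² + 0.150628² + 0.012552² + 0.025105² + 0.008368² + 0.213389² + 0.07113² + 0.309623² + 0.104603² = 0.000280 + 0.000018 + 0.002521 + 0.001120 + 0.022689 + 0.000158 + 0.000630 + 0.000070 + 0.045535 + 0.005059 + 0.095867 + 0.010942 = 0.184888.
So 1 − D = 0.815112, i.e. 0.8151 to 4 decimal places.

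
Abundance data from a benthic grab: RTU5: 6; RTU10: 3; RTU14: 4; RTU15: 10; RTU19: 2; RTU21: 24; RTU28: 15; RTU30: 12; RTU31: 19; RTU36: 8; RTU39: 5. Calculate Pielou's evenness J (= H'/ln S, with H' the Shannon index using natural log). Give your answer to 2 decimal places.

Total N = 6+3+4+10+2+24+15+12+19+8+5 = 108, so the proportions are 0.0556, 0.0278, 0.037, 0.0926, 0.0185, 0.2222, 0.1389, 0.1111, 0.1759, 0.0741, 0.0463 (working shown to 4 dp, full precision carried).
H' = −Σ pᵢ ln pᵢ = −((-0.1606) + (-0.0995) + (-0.1221) + (-0.2203) + (-0.0739) + (-0.3342) + (-0.2742) + (-0.2441) + (-0.3057) + (-0.1928) + (-0.1423)) = 2.1697.
With S = 11 species, ln S = 2.3979, so J = 2.1697/2.3979 = 0.9048, i.e. 0.90 to 2 decimal places.

0.90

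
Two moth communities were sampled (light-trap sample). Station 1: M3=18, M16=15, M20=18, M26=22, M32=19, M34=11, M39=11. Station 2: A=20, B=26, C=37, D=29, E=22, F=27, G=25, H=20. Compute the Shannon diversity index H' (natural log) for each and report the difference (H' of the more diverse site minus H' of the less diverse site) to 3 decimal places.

0.143

Station 1: N=114, proportions 0.157895, 0.131579, 0.157895, 0.192982, 0.166667, 0.096491, 0.096491, giving H' = 1.917119 (working shown to 6 dp, full precision carried).
Station 2: N=206, proportions 0.097087, 0.126214, 0.179612, 0.140777, 0.106796, 0.131068, 0.121359, 0.097087, giving H' = 2.059635.
Difference = |1.917119 − 2.059635| = 0.142516, i.e. 0.143 to 3 decimal places.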